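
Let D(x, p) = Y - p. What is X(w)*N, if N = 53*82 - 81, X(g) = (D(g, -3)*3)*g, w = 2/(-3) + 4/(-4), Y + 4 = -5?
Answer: 127950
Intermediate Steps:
Y = -9 (Y = -4 - 5 = -9)
D(x, p) = -9 - p
w = -5/3 (w = 2*(-1/3) + 4*(-1/4) = -2/3 - 1 = -5/3 ≈ -1.6667)
X(g) = -18*g (X(g) = ((-9 - 1*(-3))*3)*g = ((-9 + 3)*3)*g = (-6*3)*g = -18*g)
N = 4265 (N = 4346 - 81 = 4265)
X(w)*N = -18*(-5/3)*4265 = 30*4265 = 127950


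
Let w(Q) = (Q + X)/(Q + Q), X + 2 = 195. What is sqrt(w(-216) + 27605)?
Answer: sqrt(35776149)/36 ≈ 166.15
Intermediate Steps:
X = 193 (X = -2 + 195 = 193)
w(Q) = (193 + Q)/(2*Q) (w(Q) = (Q + 193)/(Q + Q) = (193 + Q)/((2*Q)) = (193 + Q)*(1/(2*Q)) = (193 + Q)/(2*Q))
sqrt(w(-216) + 27605) = sqrt((1/2)*(193 - 216)/(-216) + 27605) = sqrt((1/2)*(-1/216)*(-23) + 27605) = sqrt(23/432 + 27605) = sqrt(11925383/432) = sqrt(35776149)/36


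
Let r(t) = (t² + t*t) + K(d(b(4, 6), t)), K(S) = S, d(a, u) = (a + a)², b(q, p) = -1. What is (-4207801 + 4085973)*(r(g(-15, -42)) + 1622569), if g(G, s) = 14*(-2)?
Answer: -197865849748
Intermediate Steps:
g(G, s) = -28
d(a, u) = 4*a² (d(a, u) = (2*a)² = 4*a²)
r(t) = 4 + 2*t² (r(t) = (t² + t*t) + 4*(-1)² = (t² + t²) + 4*1 = 2*t² + 4 = 4 + 2*t²)
(-4207801 + 4085973)*(r(g(-15, -42)) + 1622569) = (-4207801 + 4085973)*((4 + 2*(-28)²) + 1622569) = -121828*((4 + 2*784) + 1622569) = -121828*((4 + 1568) + 1622569) = -121828*(1572 + 1622569) = -121828*1624141 = -197865849748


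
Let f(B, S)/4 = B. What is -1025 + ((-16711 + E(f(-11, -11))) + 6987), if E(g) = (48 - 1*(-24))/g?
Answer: -118257/11 ≈ -10751.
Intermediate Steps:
f(B, S) = 4*B
E(g) = 72/g (E(g) = (48 + 24)/g = 72/g)
-1025 + ((-16711 + E(f(-11, -11))) + 6987) = -1025 + ((-16711 + 72/((4*(-11)))) + 6987) = -1025 + ((-16711 + 72/(-44)) + 6987) = -1025 + ((-16711 + 72*(-1/44)) + 6987) = -1025 + ((-16711 - 18/11) + 6987) = -1025 + (-183839/11 + 6987) = -1025 - 106982/11 = -118257/11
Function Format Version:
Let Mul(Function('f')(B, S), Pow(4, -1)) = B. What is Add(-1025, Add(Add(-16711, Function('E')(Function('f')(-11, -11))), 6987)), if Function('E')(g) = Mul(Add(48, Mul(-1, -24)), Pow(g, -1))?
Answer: Rational(-118257, 11) ≈ -10751.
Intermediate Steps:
Function('f')(B, S) = Mul(4, B)
Function('E')(g) = Mul(72, Pow(g, -1)) (Function('E')(g) = Mul(Add(48, 24), Pow(g, -1)) = Mul(72, Pow(g, -1)))
Add(-1025, Add(Add(-16711, Function('E')(Function('f')(-11, -11))), 6987)) = Add(-1025, Add(Add(-16711, Mul(72, Pow(Mul(4, -11), -1))), 6987)) = Add(-1025, Add(Add(-16711, Mul(72, Pow(-44, -1))), 6987)) = Add(-1025, Add(Add(-16711, Mul(72, Rational(-1, 44))), 6987)) = Add(-1025, Add(Add(-16711, Rational(-18, 11)), 6987)) = Add(-1025, Add(Rational(-183839, 11), 6987)) = Add(-1025, Rational(-106982, 11)) = Rational(-118257, 11)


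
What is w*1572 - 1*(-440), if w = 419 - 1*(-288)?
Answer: 1111844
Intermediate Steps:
w = 707 (w = 419 + 288 = 707)
w*1572 - 1*(-440) = 707*1572 - 1*(-440) = 1111404 + 440 = 1111844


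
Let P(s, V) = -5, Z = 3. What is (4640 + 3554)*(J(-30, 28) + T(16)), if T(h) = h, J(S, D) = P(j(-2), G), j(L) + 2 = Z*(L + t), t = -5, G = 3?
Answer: 90134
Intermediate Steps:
j(L) = -17 + 3*L (j(L) = -2 + 3*(L - 5) = -2 + 3*(-5 + L) = -2 + (-15 + 3*L) = -17 + 3*L)
J(S, D) = -5
(4640 + 3554)*(J(-30, 28) + T(16)) = (4640 + 3554)*(-5 + 16) = 8194*11 = 90134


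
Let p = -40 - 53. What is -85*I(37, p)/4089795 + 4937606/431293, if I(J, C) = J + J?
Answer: 109140991880/9534594351 ≈ 11.447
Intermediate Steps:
p = -93
I(J, C) = 2*J
-85*I(37, p)/4089795 + 4937606/431293 = -170*37/4089795 + 4937606/431293 = -85*74*(1/4089795) + 4937606*(1/431293) = -6290*1/4089795 + 4937606/431293 = -34/22107 + 4937606/431293 = 109140991880/9534594351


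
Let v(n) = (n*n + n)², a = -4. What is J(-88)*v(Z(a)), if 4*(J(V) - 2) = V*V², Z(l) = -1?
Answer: 0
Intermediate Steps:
J(V) = 2 + V³/4 (J(V) = 2 + (V*V²)/4 = 2 + V³/4)
v(n) = (n + n²)² (v(n) = (n² + n)² = (n + n²)²)
J(-88)*v(Z(a)) = (2 + (¼)*(-88)³)*((-1)²*(1 - 1)²) = (2 + (¼)*(-681472))*(1*0²) = (2 - 170368)*(1*0) = -170366*0 = 0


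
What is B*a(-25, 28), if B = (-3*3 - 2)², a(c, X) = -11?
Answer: -1331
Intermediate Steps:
B = 121 (B = (-9 - 2)² = (-11)² = 121)
B*a(-25, 28) = 121*(-11) = -1331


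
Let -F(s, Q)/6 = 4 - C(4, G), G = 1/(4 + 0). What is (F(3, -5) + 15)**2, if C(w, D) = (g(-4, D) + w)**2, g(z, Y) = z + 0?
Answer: 81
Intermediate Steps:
G = 1/4 ≈ 0.25000
g(z, Y) = z
C(w, D) = (-4 + w)**2
F(s, Q) = -24 (F(s, Q) = -6*(4 - (-4 + 4)**2) = -6*(4 - 1*0**2) = -6*(4 - 1*0) = -6*(4 + 0) = -6*4 = -24)
(F(3, -5) + 15)**2 = (-24 + 15)**2 = (-9)**2 = 81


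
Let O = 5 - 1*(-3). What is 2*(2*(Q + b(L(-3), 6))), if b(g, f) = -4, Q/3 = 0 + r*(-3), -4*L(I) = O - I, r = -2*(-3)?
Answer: -232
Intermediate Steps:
r = 6
O = 8 (O = 5 + 3 = 8)
L(I) = -2 + I/4 (L(I) = -(8 - I)/4 = -2 + I/4)
Q = -54 (Q = 3*(0 + 6*(-3)) = 3*(0 - 18) = 3*(-18) = -54)
2*(2*(Q + b(L(-3), 6))) = 2*(2*(-54 - 4)) = 2*(2*(-58)) = 2*(-116) = -232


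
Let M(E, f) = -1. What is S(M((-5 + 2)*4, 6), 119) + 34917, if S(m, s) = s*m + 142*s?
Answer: 51696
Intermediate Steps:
S(m, s) = 142*s + m*s (S(m, s) = m*s + 142*s = 142*s + m*s)
S(M((-5 + 2)*4, 6), 119) + 34917 = 119*(142 - 1) + 34917 = 119*141 + 34917 = 16779 + 34917 = 51696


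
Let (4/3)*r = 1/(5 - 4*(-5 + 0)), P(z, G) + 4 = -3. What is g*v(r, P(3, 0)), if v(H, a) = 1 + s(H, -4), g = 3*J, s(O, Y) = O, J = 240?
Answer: 3708/5 ≈ 741.60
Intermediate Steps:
g = 720 (g = 3*240 = 720)
P(z, G) = -7 (P(z, G) = -4 - 3 = -7)
r = 3/100 (r = 3/(4*(5 - 4*(-5 + 0))) = 3/(4*(5 - 4*(-5))) = 3/(4*(5 + 20)) = (¾)/25 = (¾)*(1/25) = 3/100 ≈ 0.030000)
v(H, a) = 1 + H
g*v(r, P(3, 0)) = 720*(1 + 3/100) = 720*(103/100) = 3708/5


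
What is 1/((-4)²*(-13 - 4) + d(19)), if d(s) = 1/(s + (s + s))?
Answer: -57/15503 ≈ -0.0036767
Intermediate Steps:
d(s) = 1/(3*s) (d(s) = 1/(s + 2*s) = 1/(3*s))
1/((-4)²*(-13 - 4) + d(19)) = 1/((-4)²*(-13 - 4) + (⅓)/19) = 1/(16*(-17) + (⅓)*(1/19)) = 1/(-272 + 1/57) = 1/(-15503/57) = -57/15503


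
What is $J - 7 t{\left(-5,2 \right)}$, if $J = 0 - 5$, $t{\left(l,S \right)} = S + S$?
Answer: $-33$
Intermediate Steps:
$t{\left(l,S \right)} = 2 S$
$J = -5$ ($J = 0 - 5 = -5$)
$J - 7 t{\left(-5,2 \right)} = -5 - 7 \cdot 2 \cdot 2 = -5 - 28 = -33$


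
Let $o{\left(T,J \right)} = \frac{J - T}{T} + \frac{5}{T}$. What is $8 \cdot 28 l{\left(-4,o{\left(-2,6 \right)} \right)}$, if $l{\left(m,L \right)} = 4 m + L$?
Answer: $-5040$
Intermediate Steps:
$o{\left(T,J \right)} = \frac{5}{T} + \frac{J - T}{T}$ ($o{\left(T,J \right)} = \frac{J - T}{T} + \frac{5}{T} = \frac{5}{T} + \frac{J - T}{T}$)
$l{\left(m,L \right)} = L + 4 m$
$8 \cdot 28 l{\left(-4,o{\left(-2,6 \right)} \right)} = 8 \cdot 28 \left(\frac{5 + 6 - -2}{-2} + 4 \left(-4\right)\right) = 224 \left(- \frac{5 + 6 + 2}{2} - 16\right) = 224 \left(\left(- \frac{1}{2}\right) 13 - 16\right) = 224 \left(- \frac{13}{2} - 16\right) = 224 \left(- \frac{45}{2}\right) = -5040$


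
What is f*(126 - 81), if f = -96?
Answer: -4320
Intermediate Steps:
f*(126 - 81) = -96*(126 - 81) = -96*45 = -4320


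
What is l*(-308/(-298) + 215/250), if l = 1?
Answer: 14107/7450 ≈ 1.8936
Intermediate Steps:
l*(-308/(-298) + 215/250) = 1*(-308/(-298) + 215/250) = 1*(-308*(-1/298) + 215*(1/250)) = 1*(154/149 + 43/50) = 1*(14107/7450) = 14107/7450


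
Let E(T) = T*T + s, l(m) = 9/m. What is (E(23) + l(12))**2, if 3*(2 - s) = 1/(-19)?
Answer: 14699865049/51984 ≈ 2.8278e+5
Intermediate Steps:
s = 115/57 (s = 2 - 1/3/(-19) = 2 - 1/3*(-1/19) = 2 + 1/57 = 115/57 ≈ 2.0175)
E(T) = 115/57 + T**2 (E(T) = T*T + 115/57 = T**2 + 115/57 = 115/57 + T**2)
(E(23) + l(12))**2 = ((115/57 + 23**2) + 9/12)**2 = ((115/57 + 529) + 9*(1/12))**2 = (30268/57 + 3/4)**2 = (121243/228)**2 = 14699865049/51984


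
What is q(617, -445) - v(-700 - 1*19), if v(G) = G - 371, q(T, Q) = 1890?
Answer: 2980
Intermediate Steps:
v(G) = -371 + G
q(617, -445) - v(-700 - 1*19) = 1890 - (-371 + (-700 - 1*19)) = 1890 - (-371 + (-700 - 19)) = 1890 - (-371 - 719) = 1890 - 1*(-1090) = 1890 + 1090 = 2980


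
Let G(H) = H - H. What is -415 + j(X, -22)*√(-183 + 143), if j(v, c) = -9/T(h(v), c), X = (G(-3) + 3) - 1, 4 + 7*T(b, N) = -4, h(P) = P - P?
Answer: -415 + 63*I*√10/4 ≈ -415.0 + 49.806*I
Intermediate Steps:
h(P) = 0
G(H) = 0
T(b, N) = -8/7 (T(b, N) = -4/7 + (⅐)*(-4) = -4/7 - 4/7 = -8/7)
X = 2 (X = (0 + 3) - 1 = 3 - 1 = 2)
j(v, c) = 63/8 (j(v, c) = -9/(-8/7) = -9*(-7/8) = 63/8)
-415 + j(X, -22)*√(-183 + 143) = -415 + 63*√(-183 + 143)/8 = -415 + 63*√(-40)/8 = -415 + 63*(2*I*√10)/8 = -415 + 63*I*√10/4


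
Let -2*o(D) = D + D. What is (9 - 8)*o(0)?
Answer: 0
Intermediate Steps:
o(D) = -D (o(D) = -(D + D)/2 = -D)
(9 - 8)*o(0) = (9 - 8)*(-1*0) = 1*0 = 0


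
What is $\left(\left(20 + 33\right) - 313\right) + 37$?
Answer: $-223$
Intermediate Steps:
$\left(\left(20 + 33\right) - 313\right) + 37 = \left(53 - 313\right) + 37 = -260 + 37 = -223$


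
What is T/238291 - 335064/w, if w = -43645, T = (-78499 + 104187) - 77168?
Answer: 77595891024/10400210695 ≈ 7.4610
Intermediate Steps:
T = -51480 (T = 25688 - 77168 = -51480)
T/238291 - 335064/w = -51480/238291 - 335064/(-43645) = -51480*1/238291 - 335064*(-1/43645) = -51480/238291 + 335064/43645 = 77595891024/10400210695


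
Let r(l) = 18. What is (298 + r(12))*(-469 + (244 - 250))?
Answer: -150100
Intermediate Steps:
(298 + r(12))*(-469 + (244 - 250)) = (298 + 18)*(-469 + (244 - 250)) = 316*(-469 - 6) = 316*(-475) = -150100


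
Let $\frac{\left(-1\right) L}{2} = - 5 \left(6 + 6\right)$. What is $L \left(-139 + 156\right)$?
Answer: $2040$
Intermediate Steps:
$L = 120$ ($L = - 2 \left(- 5 \left(6 + 6\right)\right) = - 2 \left(\left(-5\right) 12\right) = \left(-2\right) \left(-60\right) = 120$)
$L \left(-139 + 156\right) = 120 \left(-139 + 156\right) = 120 \cdot 17 = 2040$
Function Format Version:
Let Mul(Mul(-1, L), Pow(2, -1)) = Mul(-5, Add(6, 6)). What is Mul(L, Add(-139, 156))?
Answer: 2040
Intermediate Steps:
L = 120 (L = Mul(-2, Mul(-5, Add(6, 6))) = Mul(-2, Mul(-5, 12)) = Mul(-2, -60) = 120)
Mul(L, Add(-139, 156)) = Mul(120, Add(-139, 156)) = Mul(120, 17) = 2040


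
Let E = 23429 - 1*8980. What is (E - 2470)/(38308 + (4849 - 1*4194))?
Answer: 11979/38963 ≈ 0.30745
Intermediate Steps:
E = 14449 (E = 23429 - 8980 = 14449)
(E - 2470)/(38308 + (4849 - 1*4194)) = (14449 - 2470)/(38308 + (4849 - 1*4194)) = 11979/(38308 + (4849 - 4194)) = 11979/(38308 + 655) = 11979/38963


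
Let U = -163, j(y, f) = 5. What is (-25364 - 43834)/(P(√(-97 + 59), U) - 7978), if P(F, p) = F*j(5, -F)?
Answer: 92010274/10608239 + 57665*I*√38/10608239 ≈ 8.6735 + 0.033509*I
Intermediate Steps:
P(F, p) = 5*F (P(F, p) = F*5 = 5*F)
(-25364 - 43834)/(P(√(-97 + 59), U) - 7978) = (-25364 - 43834)/(5*√(-97 + 59) - 7978) = -69198/(5*√(-38) - 7978) = -69198/(5*(I*√38) - 7978) = -69198/(5*I*√38 - 7978) = -69198/(-7978 + 5*I*√38)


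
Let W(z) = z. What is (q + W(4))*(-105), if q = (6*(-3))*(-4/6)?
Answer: -1680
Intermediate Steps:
q = 12 (q = -(-72)/6 = -18*(-⅔) = 12)
(q + W(4))*(-105) = (12 + 4)*(-105) = 16*(-105) = -1680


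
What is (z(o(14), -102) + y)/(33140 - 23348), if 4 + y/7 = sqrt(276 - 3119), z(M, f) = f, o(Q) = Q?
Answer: -65/4896 + 7*I*sqrt(2843)/9792 ≈ -0.013276 + 0.038117*I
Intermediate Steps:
y = -28 + 7*I*sqrt(2843) (y = -28 + 7*sqrt(276 - 3119) = -28 + 7*sqrt(-2843) = -28 + 7*(I*sqrt(2843)) = -28 + 7*I*sqrt(2843) ≈ -28.0 + 373.24*I)
(z(o(14), -102) + y)/(33140 - 23348) = (-102 + (-28 + 7*I*sqrt(2843)))/(33140 - 23348) = (-130 + 7*I*sqrt(2843))/9792 = (-130 + 7*I*sqrt(2843))*(1/9792) = -65/4896 + 7*I*sqrt(2843)/9792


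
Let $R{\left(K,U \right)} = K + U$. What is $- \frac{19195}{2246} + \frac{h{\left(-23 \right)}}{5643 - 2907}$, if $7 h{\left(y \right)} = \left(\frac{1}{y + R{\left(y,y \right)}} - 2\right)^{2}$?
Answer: $- \frac{875103997037}{102398140656} \approx -8.5461$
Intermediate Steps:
$h{\left(y \right)} = \frac{\left(-2 + \frac{1}{3 y}\right)^{2}}{7}$ ($h{\left(y \right)} = \frac{\left(\frac{1}{y + \left(y + y\right)} - 2\right)^{2}}{7} = \frac{\left(\frac{1}{y + 2 y} - 2\right)^{2}}{7} = \frac{\left(\frac{1}{3 y} - 2\right)^{2}}{7} = \frac{\left(-2 + \frac{1}{3 y}\right)^{2}}{7}$)
$- \frac{19195}{2246} + \frac{h{\left(-23 \right)}}{5643 - 2907} = - \frac{19195}{2246} + \frac{\frac{1}{63} \cdot \frac{1}{529} \left(-1 + 6 \left(-23\right)\right)^{2}}{5643 - 2907} = \left(-19195\right) \frac{1}{2246} + \frac{\frac{1}{63} \cdot \frac{1}{529} \left(-1 - 138\right)^{2}}{5643 - 2907} = - \frac{19195}{2246} + \frac{\frac{1}{63} \cdot \frac{1}{529} \left(-139\right)^{2}}{2736} = - \frac{19195}{2246} + \frac{1}{63} \cdot \frac{1}{529} \cdot 19321 \cdot \frac{1}{2736} = - \frac{19195}{2246} + \frac{19321}{33327} \cdot \frac{1}{2736} = - \frac{19195}{2246} + \frac{19321}{91182672} = - \frac{875103997037}{102398140656}$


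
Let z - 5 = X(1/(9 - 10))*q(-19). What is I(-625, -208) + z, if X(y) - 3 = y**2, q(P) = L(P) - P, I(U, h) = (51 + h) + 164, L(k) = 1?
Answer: 92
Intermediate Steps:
I(U, h) = 215 + h
q(P) = 1 - P
X(y) = 3 + y**2
z = 85 (z = 5 + (3 + (1/(9 - 10))**2)*(1 - 1*(-19)) = 5 + (3 + (1/(-1))**2)*(1 + 19) = 5 + (3 + (-1)**2)*20 = 5 + (3 + 1)*20 = 5 + 4*20 = 5 + 80 = 85)
I(-625, -208) + z = (215 - 208) + 85 = 7 + 85 = 92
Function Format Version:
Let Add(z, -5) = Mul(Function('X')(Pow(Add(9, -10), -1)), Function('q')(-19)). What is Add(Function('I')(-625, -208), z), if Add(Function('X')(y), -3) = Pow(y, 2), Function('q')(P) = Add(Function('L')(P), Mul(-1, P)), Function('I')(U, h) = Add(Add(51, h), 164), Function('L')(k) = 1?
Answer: 92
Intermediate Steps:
Function('I')(U, h) = Add(215, h)
Function('q')(P) = Add(1, Mul(-1, P))
Function('X')(y) = Add(3, Pow(y, 2))
z = 85 (z = Add(5, Mul(Add(3, Pow(Pow(Add(9, -10), -1), 2)), Add(1, Mul(-1, -19)))) = Add(5, Mul(Add(3, Pow(Pow(-1, -1), 2)), Add(1, 19))) = Add(5, Mul(Add(3, Pow(-1, 2)), 20)) = Add(5, Mul(Add(3, 1), 20)) = Add(5, Mul(4, 20)) = Add(5, 80) = 85)
Add(Function('I')(-625, -208), z) = Add(Add(215, -208), 85) = Add(7, 85) = 92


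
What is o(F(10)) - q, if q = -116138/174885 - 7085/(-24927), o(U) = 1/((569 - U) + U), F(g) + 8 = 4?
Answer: 105174790696/275608325195 ≈ 0.38161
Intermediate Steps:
F(g) = -4 (F(g) = -8 + 4 = -4)
o(U) = 1/569
q = -183990189/484373155 (q = -116138*1/174885 - 7085*(-1/24927) = -116138/174885 + 7085/24927 = -183990189/484373155 ≈ -0.37985)
o(F(10)) - q = 1/569 - 1*(-183990189/484373155) = 1/569 + 183990189/484373155 = 105174790696/275608325195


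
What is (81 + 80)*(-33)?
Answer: -5313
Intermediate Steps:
(81 + 80)*(-33) = 161*(-33) = -5313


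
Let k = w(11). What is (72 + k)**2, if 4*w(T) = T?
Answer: 89401/16 ≈ 5587.6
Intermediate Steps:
w(T) = T/4
k = 11/4 (k = (1/4)*11 = 11/4 ≈ 2.7500)
(72 + k)**2 = (72 + 11/4)**2 = (299/4)**2 = 89401/16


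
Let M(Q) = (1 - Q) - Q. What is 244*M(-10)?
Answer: 5124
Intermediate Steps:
M(Q) = 1 - 2*Q
244*M(-10) = 244*(1 - 2*(-10)) = 244*(1 + 20) = 244*21 = 5124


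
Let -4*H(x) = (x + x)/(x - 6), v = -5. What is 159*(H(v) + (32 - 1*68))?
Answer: -126723/22 ≈ -5760.1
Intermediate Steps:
H(x) = -x/(2*(-6 + x)) (H(x) = -(x + x)/(4*(x - 6)) = -2*x/(4*(-6 + x)) = -x/(2*(-6 + x)))
159*(H(v) + (32 - 1*68)) = 159*(-1*(-5)/(-12 + 2*(-5)) + (32 - 1*68)) = 159*(-1*(-5)/(-12 - 10) + (32 - 68)) = 159*(-1*(-5)/(-22) - 36) = 159*(-1*(-5)*(-1/22) - 36) = 159*(-5/22 - 36) = 159*(-797/22) = -126723/22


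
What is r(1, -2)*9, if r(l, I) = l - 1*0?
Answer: 9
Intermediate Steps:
r(l, I) = l (r(l, I) = l + 0 = l)
r(1, -2)*9 = 1*9 = 9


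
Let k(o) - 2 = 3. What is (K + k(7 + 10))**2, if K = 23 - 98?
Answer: 4900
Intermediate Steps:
k(o) = 5 (k(o) = 2 + 3 = 5)
K = -75
(K + k(7 + 10))**2 = (-75 + 5)**2 = (-70)**2 = 4900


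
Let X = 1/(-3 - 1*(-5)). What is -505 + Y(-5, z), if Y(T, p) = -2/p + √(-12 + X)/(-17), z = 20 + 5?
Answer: -12627/25 - I*√46/34 ≈ -505.08 - 0.19948*I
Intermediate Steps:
X = ½ (X = 1/(-3 + 5) = 1/2 = ½ ≈ 0.50000)
z = 25
Y(T, p) = -2/p - I*√46/34 (Y(T, p) = -2/p + √(-12 + ½)/(-17) = -2/p + √(-23/2)*(-1/17) = -2/p + (I*√46/2)*(-1/17) = -2/p - I*√46/34)
-505 + Y(-5, z) = -505 + (-2/25 - I*√46/34) = -12627/25 - I*√46/34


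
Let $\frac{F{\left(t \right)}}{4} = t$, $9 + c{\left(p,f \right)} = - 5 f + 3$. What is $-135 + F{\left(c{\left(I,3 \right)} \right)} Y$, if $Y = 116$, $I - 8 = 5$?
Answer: $-9879$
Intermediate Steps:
$I = 13$ ($I = 8 + 5 = 13$)
$c{\left(p,f \right)} = -6 - 5 f$ ($c{\left(p,f \right)} = -9 - \left(-3 + 5 f\right) = -6 - 5 f$)
$F{\left(t \right)} = 4 t$
$-135 + F{\left(c{\left(I,3 \right)} \right)} Y = -135 + 4 \left(-6 - 15\right) 116 = -135 + 4 \left(-21\right) 116 = -135 - 9744 = -9879$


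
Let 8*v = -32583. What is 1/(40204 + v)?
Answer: 8/289049 ≈ 2.7677e-5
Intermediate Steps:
v = -32583/8 (v = (1/8)*(-32583) = -32583/8 ≈ -4072.9)
1/(40204 + v) = 1/(40204 - 32583/8) = 1/(289049/8) = 8/289049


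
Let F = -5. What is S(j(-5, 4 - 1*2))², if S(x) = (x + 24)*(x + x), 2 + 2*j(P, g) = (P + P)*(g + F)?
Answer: 1132096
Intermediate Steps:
j(P, g) = -1 + P*(-5 + g) (j(P, g) = -1 + ((P + P)*(g - 5))/2 = -1 + ((2*P)*(-5 + g))/2 = -1 + (2*P*(-5 + g))/2 = -1 + P*(-5 + g))
S(x) = 2*x*(24 + x) (S(x) = (24 + x)*(2*x) = 2*x*(24 + x))
S(j(-5, 4 - 1*2))² = (2*(-1 - 5*(-5) - 5*(4 - 1*2))*(24 + (-1 - 5*(-5) - 5*(4 - 1*2))))² = (2*(-1 + 25 - 5*(4 - 2))*(24 + (-1 + 25 - 5*(4 - 2))))² = (2*(-1 + 25 - 5*2)*(24 + (-1 + 25 - 5*2)))² = (2*(-1 + 25 - 10)*(24 + (-1 + 25 - 10)))² = (2*14*(24 + 14))² = (2*14*38)² = 1064² = 1132096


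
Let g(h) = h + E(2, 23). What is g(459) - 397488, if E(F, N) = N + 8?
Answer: -396998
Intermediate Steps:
E(F, N) = 8 + N
g(h) = 31 + h (g(h) = h + (8 + 23) = h + 31 = 31 + h)
g(459) - 397488 = (31 + 459) - 397488 = 490 - 397488 = -396998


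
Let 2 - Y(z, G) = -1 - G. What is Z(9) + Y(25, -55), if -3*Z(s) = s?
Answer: -55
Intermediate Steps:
Y(z, G) = 3 + G (Y(z, G) = 2 - (-1 - G) = 2 + (1 + G) = 3 + G)
Z(s) = -s/3
Z(9) + Y(25, -55) = -⅓*9 + (3 - 55) = -3 - 52 = -55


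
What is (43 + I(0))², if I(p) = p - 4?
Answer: 1521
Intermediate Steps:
I(p) = -4 + p
(43 + I(0))² = (43 + (-4 + 0))² = (43 - 4)² = 39² = 1521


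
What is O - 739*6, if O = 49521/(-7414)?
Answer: -32923197/7414 ≈ -4440.7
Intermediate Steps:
O = -49521/7414 (O = 49521*(-1/7414) = -49521/7414 ≈ -6.6794)
O - 739*6 = -49521/7414 - 739*6 = -49521/7414 - 1*4434 = -49521/7414 - 4434 = -32923197/7414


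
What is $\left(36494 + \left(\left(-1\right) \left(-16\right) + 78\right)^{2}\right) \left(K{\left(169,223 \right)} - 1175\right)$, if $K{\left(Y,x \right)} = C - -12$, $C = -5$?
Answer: $-52945440$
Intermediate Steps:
$K{\left(Y,x \right)} = 7$ ($K{\left(Y,x \right)} = -5 - -12 = -5 + 12 = 7$)
$\left(36494 + \left(\left(-1\right) \left(-16\right) + 78\right)^{2}\right) \left(K{\left(169,223 \right)} - 1175\right) = \left(36494 + \left(\left(-1\right) \left(-16\right) + 78\right)^{2}\right) \left(7 - 1175\right) = \left(36494 + \left(16 + 78\right)^{2}\right) \left(-1168\right) = \left(36494 + 94^{2}\right) \left(-1168\right) = \left(36494 + 8836\right) \left(-1168\right) = 45330 \left(-1168\right) = -52945440$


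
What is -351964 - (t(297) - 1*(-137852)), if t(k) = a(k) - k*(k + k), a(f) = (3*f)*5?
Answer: -317853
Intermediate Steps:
a(f) = 15*f
t(k) = -2*k² + 15*k (t(k) = 15*k - k*(k + k) = 15*k - k*2*k = 15*k - 2*k² = -2*k² + 15*k)
-351964 - (t(297) - 1*(-137852)) = -351964 - (297*(15 - 2*297) - 1*(-137852)) = -351964 - (297*(15 - 594) + 137852) = -351964 - (297*(-579) + 137852) = -351964 - (-171963 + 137852) = -351964 - 1*(-34111) = -351964 + 34111 = -317853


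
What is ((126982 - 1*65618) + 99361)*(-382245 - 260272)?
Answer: -103268544825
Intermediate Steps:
((126982 - 1*65618) + 99361)*(-382245 - 260272) = ((126982 - 65618) + 99361)*(-642517) = (61364 + 99361)*(-642517) = 160725*(-642517) = -103268544825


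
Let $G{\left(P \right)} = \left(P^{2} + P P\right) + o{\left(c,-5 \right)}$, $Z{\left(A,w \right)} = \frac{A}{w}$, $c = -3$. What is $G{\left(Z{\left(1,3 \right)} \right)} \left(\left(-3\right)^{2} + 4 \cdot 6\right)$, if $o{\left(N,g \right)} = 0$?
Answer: $\frac{22}{3} \approx 7.3333$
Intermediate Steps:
$G{\left(P \right)} = 2 P^{2}$ ($G{\left(P \right)} = \left(P^{2} + P P\right) + 0 = \left(P^{2} + P^{2}\right) + 0 = 2 P^{2} + 0 = 2 P^{2}$)
$G{\left(Z{\left(1,3 \right)} \right)} \left(\left(-3\right)^{2} + 4 \cdot 6\right) = 2 \left(1 \cdot \frac{1}{3}\right)^{2} \left(\left(-3\right)^{2} + 4 \cdot 6\right) = 2 \left(1 \cdot \frac{1}{3}\right)^{2} \left(9 + 24\right) = \frac{2}{9} \cdot 33 = \frac{22}{3}$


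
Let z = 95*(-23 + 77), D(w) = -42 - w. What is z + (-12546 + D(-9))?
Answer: -7449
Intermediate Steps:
z = 5130 (z = 95*54 = 5130)
z + (-12546 + D(-9)) = 5130 + (-12546 + (-42 - 1*(-9))) = 5130 + (-12546 + (-42 + 9)) = 5130 + (-12546 - 33) = 5130 - 12579 = -7449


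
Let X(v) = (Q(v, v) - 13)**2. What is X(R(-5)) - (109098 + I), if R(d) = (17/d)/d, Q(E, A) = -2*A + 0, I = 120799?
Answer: -143556744/625 ≈ -2.2969e+5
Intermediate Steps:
Q(E, A) = -2*A
R(d) = 17/d**2
X(v) = (-13 - 2*v)**2 (X(v) = (-2*v - 13)**2 = (-13 - 2*v)**2)
X(R(-5)) - (109098 + I) = (13 + 2*(17/(-5)**2))**2 - (109098 + 120799) = (13 + 2*(17*(1/25)))**2 - 1*229897 = (13 + 2*(17/25))**2 - 229897 = (13 + 34/25)**2 - 229897 = (359/25)**2 - 229897 = 128881/625 - 229897 = -143556744/625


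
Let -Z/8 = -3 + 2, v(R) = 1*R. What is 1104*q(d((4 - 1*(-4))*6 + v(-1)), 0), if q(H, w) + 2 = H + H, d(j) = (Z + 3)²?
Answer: 264960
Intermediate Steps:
v(R) = R
Z = 8 (Z = -8*(-3 + 2) = -8*(-1) = 8)
d(j) = 121 (d(j) = (8 + 3)² = 11² = 121)
q(H, w) = -2 + 2*H (q(H, w) = -2 + (H + H) = -2 + 2*H)
1104*q(d((4 - 1*(-4))*6 + v(-1)), 0) = 1104*(-2 + 2*121) = 1104*(-2 + 242) = 1104*240 = 264960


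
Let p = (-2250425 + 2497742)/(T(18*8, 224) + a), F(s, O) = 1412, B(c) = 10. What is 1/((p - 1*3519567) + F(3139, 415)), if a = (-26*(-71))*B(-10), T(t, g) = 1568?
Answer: -6676/23487120341 ≈ -2.8424e-7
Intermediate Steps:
a = 18460 (a = -26*(-71)*10 = 1846*10 = 18460)
p = 82439/6676 (p = (-2250425 + 2497742)/(1568 + 18460) = 247317/20028 = 247317*(1/20028) = 82439/6676 ≈ 12.349)
1/((p - 1*3519567) + F(3139, 415)) = 1/((82439/6676 - 1*3519567) + 1412) = 1/((82439/6676 - 3519567) + 1412) = 1/(-23496546853/6676 + 1412) = 1/(-23487120341/6676) = -6676/23487120341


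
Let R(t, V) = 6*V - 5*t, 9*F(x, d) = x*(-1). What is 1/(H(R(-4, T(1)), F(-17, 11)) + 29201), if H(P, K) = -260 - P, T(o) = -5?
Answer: 1/28951 ≈ 3.4541e-5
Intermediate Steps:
F(x, d) = -x/9 (F(x, d) = (x*(-1))/9 = (-x)/9 = -x/9)
R(t, V) = -5*t + 6*V
1/(H(R(-4, T(1)), F(-17, 11)) + 29201) = 1/((-260 - (-5*(-4) + 6*(-5))) + 29201) = 1/((-260 - (20 - 30)) + 29201) = 1/((-260 - 1*(-10)) + 29201) = 1/((-260 + 10) + 29201) = 1/(-250 + 29201) = 1/28951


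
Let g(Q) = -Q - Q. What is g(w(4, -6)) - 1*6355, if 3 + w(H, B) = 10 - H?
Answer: -6361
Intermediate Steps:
w(H, B) = 7 - H (w(H, B) = -3 + (10 - H) = 7 - H)
g(Q) = -2*Q
g(w(4, -6)) - 1*6355 = -2*(7 - 1*4) - 1*6355 = -2*(7 - 4) - 6355 = -2*3 - 6355 = -6 - 6355 = -6361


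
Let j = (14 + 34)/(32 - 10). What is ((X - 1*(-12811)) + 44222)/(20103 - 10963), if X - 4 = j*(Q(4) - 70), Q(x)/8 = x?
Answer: 125299/20108 ≈ 6.2313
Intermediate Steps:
j = 24/11 (j = 48/22 = 48*(1/22) = 24/11 ≈ 2.1818)
Q(x) = 8*x
X = -868/11 (X = 4 + 24*(8*4 - 70)/11 = 4 + 24*(32 - 70)/11 = 4 + (24/11)*(-38) = 4 - 912/11 = -868/11 ≈ -78.909)
((X - 1*(-12811)) + 44222)/(20103 - 10963) = ((-868/11 - 1*(-12811)) + 44222)/(20103 - 10963) = ((-868/11 + 12811) + 44222)/9140 = (140053/11 + 44222)*(1/9140) = (626495/11)*(1/9140) = 125299/20108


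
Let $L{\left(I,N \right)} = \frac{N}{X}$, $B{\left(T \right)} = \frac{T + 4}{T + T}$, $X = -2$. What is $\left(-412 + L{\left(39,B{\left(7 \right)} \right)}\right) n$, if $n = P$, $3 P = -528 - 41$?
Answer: $\frac{2190081}{28} \approx 78217.0$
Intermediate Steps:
$B{\left(T \right)} = \frac{4 + T}{2 T}$
$L{\left(I,N \right)} = - \frac{N}{2}$ ($L{\left(I,N \right)} = \frac{N}{-2} = N \left(- \frac{1}{2}\right) = - \frac{N}{2}$)
$P = - \frac{569}{3}$ ($P = \frac{-528 - 41}{3} = \frac{1}{3} \left(-569\right) = - \frac{569}{3} \approx -189.67$)
$n = - \frac{569}{3} \approx -189.67$
$\left(-412 + L{\left(39,B{\left(7 \right)} \right)}\right) n = \left(-412 - \frac{\frac{1}{2} \cdot \frac{1}{7} \left(4 + 7\right)}{2}\right) \left(- \frac{569}{3}\right) = \left(-412 - \frac{\frac{1}{2} \cdot \frac{1}{7} \cdot 11}{2}\right) \left(- \frac{569}{3}\right) = \left(-412 - \frac{11}{28}\right) \left(- \frac{569}{3}\right) = \left(- \frac{11547}{28}\right) \left(- \frac{569}{3}\right) = \frac{2190081}{28}$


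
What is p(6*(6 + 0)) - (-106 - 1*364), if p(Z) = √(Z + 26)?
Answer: 470 + √62 ≈ 477.87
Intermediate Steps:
p(Z) = √(26 + Z)
p(6*(6 + 0)) - (-106 - 1*364) = √(26 + 6*(6 + 0)) - (-106 - 1*364) = √(26 + 6*6) - (-106 - 364) = √(26 + 36) - 1*(-470) = √62 + 470 = 470 + √62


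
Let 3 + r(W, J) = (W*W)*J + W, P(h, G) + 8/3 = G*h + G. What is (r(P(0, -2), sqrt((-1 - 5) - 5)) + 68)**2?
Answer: -127727/81 + 70952*I*sqrt(11)/27 ≈ -1576.9 + 8715.6*I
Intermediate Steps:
P(h, G) = -8/3 + G + G*h (P(h, G) = -8/3 + (G*h + G) = -8/3 + (G + G*h) = -8/3 + G + G*h)
r(W, J) = -3 + W + J*W**2 (r(W, J) = -3 + ((W*W)*J + W) = -3 + (W**2*J + W) = -3 + (J*W**2 + W) = -3 + (W + J*W**2) = -3 + W + J*W**2)
(r(P(0, -2), sqrt((-1 - 5) - 5)) + 68)**2 = ((-3 + (-8/3 - 2 - 2*0) + sqrt((-1 - 5) - 5)*(-8/3 - 2 - 2*0)**2) + 68)**2 = ((-3 + (-8/3 - 2 + 0) + sqrt(-6 - 5)*(-8/3 - 2 + 0)**2) + 68)**2 = ((-3 - 14/3 + sqrt(-11)*(-14/3)**2) + 68)**2 = ((-3 - 14/3 + (I*sqrt(11))*(196/9)) + 68)**2 = ((-3 - 14/3 + 196*I*sqrt(11)/9) + 68)**2 = ((-23/3 + 196*I*sqrt(11)/9) + 68)**2 = (181/3 + 196*I*sqrt(11)/9)**2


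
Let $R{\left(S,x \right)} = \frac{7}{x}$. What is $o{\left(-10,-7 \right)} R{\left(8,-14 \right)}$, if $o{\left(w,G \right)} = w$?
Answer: $5$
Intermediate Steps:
$o{\left(-10,-7 \right)} R{\left(8,-14 \right)} = - 10 \frac{7}{-14} = - 10 \cdot 7 \left(- \frac{1}{14}\right) = \left(-10\right) \left(- \frac{1}{2}\right) = 5$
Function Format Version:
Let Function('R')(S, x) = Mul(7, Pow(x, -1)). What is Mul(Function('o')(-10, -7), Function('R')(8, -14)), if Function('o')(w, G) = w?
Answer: 5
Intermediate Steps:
Mul(Function('o')(-10, -7), Function('R')(8, -14)) = Mul(-10, Mul(7, Pow(-14, -1))) = Mul(-10, Mul(7, Rational(-1, 14))) = Mul(-10, Rational(-1, 2)) = 5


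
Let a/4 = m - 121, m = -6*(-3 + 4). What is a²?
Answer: 258064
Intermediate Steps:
m = -6 (m = -6*1 = -6)
a = -508 (a = 4*(-6 - 121) = 4*(-127) = -508)
a² = (-508)² = 258064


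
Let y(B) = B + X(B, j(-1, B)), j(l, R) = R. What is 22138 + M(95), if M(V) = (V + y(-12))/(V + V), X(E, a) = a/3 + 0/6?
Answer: 4206299/190 ≈ 22138.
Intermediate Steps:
X(E, a) = a/3 (X(E, a) = a*(⅓) + 0*(⅙) = a/3 + 0 = a/3)
y(B) = 4*B/3 (y(B) = B + B/3 = 4*B/3)
M(V) = (-16 + V)/(2*V) (M(V) = (V + (4/3)*(-12))/(V + V) = (V - 16)/((2*V)) = (-16 + V)*(1/(2*V)) = (-16 + V)/(2*V))
22138 + M(95) = 22138 + (½)*(-16 + 95)/95 = 22138 + (½)*(1/95)*79 = 22138 + 79/190 = 4206299/190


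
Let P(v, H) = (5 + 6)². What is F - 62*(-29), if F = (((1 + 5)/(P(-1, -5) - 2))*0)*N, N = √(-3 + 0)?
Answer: 1798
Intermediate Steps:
P(v, H) = 121 (P(v, H) = 11² = 121)
N = I*√3 (N = √(-3) = I*√3 ≈ 1.732*I)
F = 0 (F = (((1 + 5)/(121 - 2))*0)*(I*√3) = ((6/119)*0)*(I*√3) = 0*(I*√3) = 0)
F - 62*(-29) = 0 - 62*(-29) = 0 + 1798 = 1798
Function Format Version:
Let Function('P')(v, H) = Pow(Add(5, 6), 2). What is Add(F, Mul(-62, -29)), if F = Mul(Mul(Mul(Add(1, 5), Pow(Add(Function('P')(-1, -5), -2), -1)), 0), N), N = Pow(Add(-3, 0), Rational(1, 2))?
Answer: 1798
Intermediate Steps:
Function('P')(v, H) = 121 (Function('P')(v, H) = Pow(11, 2) = 121)
N = Mul(I, Pow(3, Rational(1, 2))) (N = Pow(-3, Rational(1, 2)) = Mul(I, Pow(3, Rational(1, 2))) ≈ Mul(1.7320, I))
F = 0 (F = Mul(Mul(Mul(Add(1, 5), Pow(Add(121, -2), -1)), 0), Mul(I, Pow(3, Rational(1, 2)))) = Mul(Mul(Mul(6, Pow(119, -1)), 0), Mul(I, Pow(3, Rational(1, 2)))) = Mul(Mul(Mul(6, Rational(1, 119)), 0), Mul(I, Pow(3, Rational(1, 2)))) = Mul(Mul(Rational(6, 119), 0), Mul(I, Pow(3, Rational(1, 2)))) = Mul(0, Mul(I, Pow(3, Rational(1, 2)))) = 0)
Add(F, Mul(-62, -29)) = Add(0, Mul(-62, -29)) = Add(0, 1798) = 1798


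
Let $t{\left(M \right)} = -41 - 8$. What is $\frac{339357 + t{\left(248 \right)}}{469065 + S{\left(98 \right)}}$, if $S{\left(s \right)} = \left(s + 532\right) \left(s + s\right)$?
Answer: $\frac{339308}{592545} \approx 0.57263$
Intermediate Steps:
$t{\left(M \right)} = -49$ ($t{\left(M \right)} = -41 - 8 = -49$)
$S{\left(s \right)} = 2 s \left(532 + s\right)$ ($S{\left(s \right)} = \left(532 + s\right) 2 s = 2 s \left(532 + s\right)$)
$\frac{339357 + t{\left(248 \right)}}{469065 + S{\left(98 \right)}} = \frac{339357 - 49}{469065 + 2 \cdot 98 \left(532 + 98\right)} = \frac{339308}{469065 + 2 \cdot 98 \cdot 630} = \frac{339308}{469065 + 123480} = \frac{339308}{592545}$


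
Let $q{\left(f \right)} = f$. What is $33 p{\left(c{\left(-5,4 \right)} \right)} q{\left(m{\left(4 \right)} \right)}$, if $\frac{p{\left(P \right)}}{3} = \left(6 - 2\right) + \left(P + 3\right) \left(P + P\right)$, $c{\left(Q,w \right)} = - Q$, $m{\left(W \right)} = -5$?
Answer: $-41580$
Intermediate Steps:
$p{\left(P \right)} = 12 + 6 P \left(3 + P\right)$ ($p{\left(P \right)} = 3 \left(\left(6 - 2\right) + \left(P + 3\right) \left(P + P\right)\right) = 3 \left(4 + \left(3 + P\right) 2 P\right) = 3 \left(4 + 2 P \left(3 + P\right)\right) = 12 + 6 P \left(3 + P\right)$)
$33 p{\left(c{\left(-5,4 \right)} \right)} q{\left(m{\left(4 \right)} \right)} = 33 \left(12 + 6 \left(\left(-1\right) \left(-5\right)\right)^{2} + 18 \left(\left(-1\right) \left(-5\right)\right)\right) \left(-5\right) = 33 \left(12 + 6 \cdot 5^{2} + 18 \cdot 5\right) \left(-5\right) = 33 \left(12 + 6 \cdot 25 + 90\right) \left(-5\right) = 33 \left(12 + 150 + 90\right) \left(-5\right) = 33 \cdot 252 \left(-5\right) = 8316 \left(-5\right) = -41580$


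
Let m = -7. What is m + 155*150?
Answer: 23243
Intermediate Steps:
m + 155*150 = -7 + 155*150 = -7 + 23250 = 23243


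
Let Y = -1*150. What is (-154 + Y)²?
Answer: 92416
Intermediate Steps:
Y = -150
(-154 + Y)² = (-154 - 150)² = (-304)² = 92416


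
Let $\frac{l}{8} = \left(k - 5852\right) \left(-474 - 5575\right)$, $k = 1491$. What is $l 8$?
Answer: $1688300096$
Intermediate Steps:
$l = 211037512$ ($l = 8 \left(1491 - 5852\right) \left(-474 - 5575\right) = 8 \left(\left(-4361\right) \left(-6049\right)\right) = 8 \cdot 26379689 = 211037512$)
$l 8 = 211037512 \cdot 8 = 1688300096$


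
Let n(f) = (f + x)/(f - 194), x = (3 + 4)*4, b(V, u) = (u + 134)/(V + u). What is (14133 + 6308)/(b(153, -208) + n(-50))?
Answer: 137159110/9633 ≈ 14238.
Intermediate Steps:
b(V, u) = (134 + u)/(V + u)
x = 28 (x = 7*4 = 28)
n(f) = (28 + f)/(-194 + f) (n(f) = (f + 28)/(f - 194) = (28 + f)/(-194 + f))
(14133 + 6308)/(b(153, -208) + n(-50)) = (14133 + 6308)/((134 - 208)/(153 - 208) + (28 - 50)/(-194 - 50)) = 20441/(-74/(-55) - 22/(-244)) = 20441/(-1/55*(-74) - 1/244*(-22)) = 20441/(74/55 + 11/122) = 20441/(9633/6710) = 20441*(6710/9633) = 137159110/9633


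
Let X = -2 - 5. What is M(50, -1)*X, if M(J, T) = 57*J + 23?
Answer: -20111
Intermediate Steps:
M(J, T) = 23 + 57*J
X = -7
M(50, -1)*X = (23 + 57*50)*(-7) = (23 + 2850)*(-7) = 2873*(-7) = -20111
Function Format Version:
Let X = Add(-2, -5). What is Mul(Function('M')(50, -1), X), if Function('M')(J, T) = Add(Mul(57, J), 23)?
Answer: -20111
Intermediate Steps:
Function('M')(J, T) = Add(23, Mul(57, J))
X = -7
Mul(Function('M')(50, -1), X) = Mul(Add(23, Mul(57, 50)), -7) = Mul(Add(23, 2850), -7) = Mul(2873, -7) = -20111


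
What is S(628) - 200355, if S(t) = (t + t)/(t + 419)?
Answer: -209770429/1047 ≈ -2.0035e+5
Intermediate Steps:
S(t) = 2*t/(419 + t) (S(t) = (2*t)/(419 + t) = 2*t/(419 + t))
S(628) - 200355 = 2*628/(419 + 628) - 200355 = 2*628/1047 - 200355 = 2*628*(1/1047) - 200355 = 1256/1047 - 200355 = -209770429/1047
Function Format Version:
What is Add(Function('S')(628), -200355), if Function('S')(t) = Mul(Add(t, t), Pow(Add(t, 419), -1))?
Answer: Rational(-209770429, 1047) ≈ -2.0035e+5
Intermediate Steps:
Function('S')(t) = Mul(2, t, Pow(Add(419, t), -1)) (Function('S')(t) = Mul(Mul(2, t), Pow(Add(419, t), -1)) = Mul(2, t, Pow(Add(419, t), -1)))
Add(Function('S')(628), -200355) = Add(Mul(2, 628, Pow(Add(419, 628), -1)), -200355) = Add(Mul(2, 628, Pow(1047, -1)), -200355) = Add(Mul(2, 628, Rational(1, 1047)), -200355) = Add(Rational(1256, 1047), -200355) = Rational(-209770429, 1047)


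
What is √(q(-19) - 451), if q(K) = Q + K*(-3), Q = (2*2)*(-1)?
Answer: I*√398 ≈ 19.95*I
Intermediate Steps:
Q = -4 (Q = 4*(-1) = -4)
q(K) = -4 - 3*K (q(K) = -4 + K*(-3) = -4 - 3*K)
√(q(-19) - 451) = √((-4 - 3*(-19)) - 451) = √((-4 + 57) - 451) = √(53 - 451) = √(-398) = I*√398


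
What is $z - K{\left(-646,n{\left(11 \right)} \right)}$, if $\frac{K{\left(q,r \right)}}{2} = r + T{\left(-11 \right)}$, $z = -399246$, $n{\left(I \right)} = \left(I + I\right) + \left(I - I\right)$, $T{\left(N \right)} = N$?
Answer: $-399268$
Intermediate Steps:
$n{\left(I \right)} = 2 I$ ($n{\left(I \right)} = 2 I + 0 = 2 I$)
$K{\left(q,r \right)} = -22 + 2 r$ ($K{\left(q,r \right)} = 2 \left(r - 11\right) = 2 \left(-11 + r\right) = -22 + 2 r$)
$z - K{\left(-646,n{\left(11 \right)} \right)} = -399246 - \left(-22 + 2 \cdot 2 \cdot 11\right) = -399246 - \left(-22 + 2 \cdot 22\right) = -399246 - \left(-22 + 44\right) = -399246 - 22 = -399268$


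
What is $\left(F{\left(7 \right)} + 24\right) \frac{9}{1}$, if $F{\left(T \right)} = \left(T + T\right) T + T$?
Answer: $1161$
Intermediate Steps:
$F{\left(T \right)} = T + 2 T^{2}$ ($F{\left(T \right)} = 2 T T + T = 2 T^{2} + T = T + 2 T^{2}$)
$\left(F{\left(7 \right)} + 24\right) \frac{9}{1} = \left(7 \left(1 + 2 \cdot 7\right) + 24\right) \frac{9}{1} = \left(7 \left(1 + 14\right) + 24\right) 9 \cdot 1 = \left(7 \cdot 15 + 24\right) 9 = \left(105 + 24\right) 9 = 129 \cdot 9 = 1161$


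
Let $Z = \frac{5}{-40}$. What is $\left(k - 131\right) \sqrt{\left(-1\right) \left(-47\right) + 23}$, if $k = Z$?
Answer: $- \frac{1049 \sqrt{70}}{8} \approx -1097.1$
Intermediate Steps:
$Z = - \frac{1}{8}$ ($Z = 5 \left(- \frac{1}{40}\right) = - \frac{1}{8} \approx -0.125$)
$k = - \frac{1}{8} \approx -0.125$
$\left(k - 131\right) \sqrt{\left(-1\right) \left(-47\right) + 23} = \left(- \frac{1}{8} - 131\right) \sqrt{\left(-1\right) \left(-47\right) + 23} = - \frac{1049 \sqrt{47 + 23}}{8} = - \frac{1049 \sqrt{70}}{8}$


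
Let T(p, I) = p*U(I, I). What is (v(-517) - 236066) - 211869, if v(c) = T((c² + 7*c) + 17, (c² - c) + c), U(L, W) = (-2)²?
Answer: 606813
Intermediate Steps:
U(L, W) = 4
T(p, I) = 4*p (T(p, I) = p*4 = 4*p)
v(c) = 68 + 4*c² + 28*c (v(c) = 4*((c² + 7*c) + 17) = 4*(17 + c² + 7*c) = 68 + 4*c² + 28*c)
(v(-517) - 236066) - 211869 = ((68 + 4*(-517)² + 28*(-517)) - 236066) - 211869 = ((68 + 4*267289 - 14476) - 236066) - 211869 = ((68 + 1069156 - 14476) - 236066) - 211869 = (1054748 - 236066) - 211869 = 818682 - 211869 = 606813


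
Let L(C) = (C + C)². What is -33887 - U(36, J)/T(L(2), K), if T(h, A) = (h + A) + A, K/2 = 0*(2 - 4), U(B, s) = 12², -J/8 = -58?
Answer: -33896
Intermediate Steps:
J = 464 (J = -8*(-58) = 464)
U(B, s) = 144
K = 0 (K = 2*(0*(2 - 4)) = 2*(0*(-2)) = 2*0 = 0)
L(C) = 4*C² (L(C) = (2*C)² = 4*C²)
T(h, A) = h + 2*A (T(h, A) = (A + h) + A = h + 2*A)
-33887 - U(36, J)/T(L(2), K) = -33887 - 144/(4*2² + 2*0) = -33887 - 144/(4*4 + 0) = -33887 - 144/(16 + 0) = -33887 - 144/16 = -33887 - 1*9 = -33887 - 9 = -33896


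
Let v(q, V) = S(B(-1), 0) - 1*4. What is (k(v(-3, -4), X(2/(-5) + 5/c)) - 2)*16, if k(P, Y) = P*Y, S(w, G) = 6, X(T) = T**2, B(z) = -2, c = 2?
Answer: 2728/25 ≈ 109.12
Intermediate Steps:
v(q, V) = 2 (v(q, V) = 6 - 1*4 = 6 - 4 = 2)
(k(v(-3, -4), X(2/(-5) + 5/c)) - 2)*16 = (2*(2/(-5) + 5/2)**2 - 2)*16 = (2*(2*(-1/5) + 5*(1/2))**2 - 2)*16 = (2*(-2/5 + 5/2)**2 - 2)*16 = (2*(21/10)**2 - 2)*16 = (2*(441/100) - 2)*16 = (441/50 - 2)*16 = (341/50)*16 = 2728/25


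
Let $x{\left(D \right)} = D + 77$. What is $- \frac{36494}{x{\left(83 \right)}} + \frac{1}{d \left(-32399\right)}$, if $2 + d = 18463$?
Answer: $- \frac{10913858033013}{47849435120} \approx -228.09$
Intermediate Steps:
$x{\left(D \right)} = 77 + D$
$d = 18461$ ($d = -2 + 18463 = 18461$)
$- \frac{36494}{x{\left(83 \right)}} + \frac{1}{d \left(-32399\right)} = - \frac{36494}{77 + 83} + \frac{1}{18461 \left(-32399\right)} = - \frac{36494}{160} + \frac{1}{18461} \left(- \frac{1}{32399}\right) = \left(-36494\right) \frac{1}{160} - \frac{1}{598117939} = - \frac{18247}{80} - \frac{1}{598117939} = - \frac{10913858033013}{47849435120}$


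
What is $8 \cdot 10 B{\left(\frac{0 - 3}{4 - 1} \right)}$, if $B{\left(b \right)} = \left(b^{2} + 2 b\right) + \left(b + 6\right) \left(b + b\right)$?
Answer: $-880$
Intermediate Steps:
$B{\left(b \right)} = b^{2} + 2 b + 2 b \left(6 + b\right)$ ($B{\left(b \right)} = \left(b^{2} + 2 b\right) + \left(6 + b\right) 2 b = \left(b^{2} + 2 b\right) + 2 b \left(6 + b\right) = b^{2} + 2 b + 2 b \left(6 + b\right)$)
$8 \cdot 10 B{\left(\frac{0 - 3}{4 - 1} \right)} = 8 \cdot 10 \frac{0 - 3}{4 - 1} \left(14 + 3 \frac{0 - 3}{4 - 1}\right) = 80 - \frac{3}{3} \left(14 + 3 \left(- \frac{3}{3}\right)\right) = 80 \left(-3\right) \frac{1}{3} \left(14 + 3 \left(\left(-3\right) \frac{1}{3}\right)\right) = 80 \left(- (14 + 3 \left(-1\right))\right) = 80 \left(- (14 - 3)\right) = 80 \left(\left(-1\right) 11\right) = 80 \left(-11\right) = -880$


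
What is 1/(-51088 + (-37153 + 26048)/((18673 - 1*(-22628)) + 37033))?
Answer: -78334/4001938497 ≈ -1.9574e-5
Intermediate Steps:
1/(-51088 + (-37153 + 26048)/((18673 - 1*(-22628)) + 37033)) = 1/(-51088 - 11105/((18673 + 22628) + 37033)) = 1/(-51088 - 11105/(41301 + 37033)) = 1/(-51088 - 11105/78334) = 1/(-4001938497/78334) = -78334/4001938497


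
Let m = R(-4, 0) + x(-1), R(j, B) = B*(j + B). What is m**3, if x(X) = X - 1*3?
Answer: -64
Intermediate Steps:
x(X) = -3 + X (x(X) = X - 3 = -3 + X)
R(j, B) = B*(B + j)
m = -4 (m = 0*(0 - 4) + (-3 - 1) = 0*(-4) - 4 = 0 - 4 = -4)
m**3 = (-4)**3 = -64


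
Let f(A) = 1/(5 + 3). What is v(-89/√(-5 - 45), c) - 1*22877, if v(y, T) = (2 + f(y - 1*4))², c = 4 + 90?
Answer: -1463839/64 ≈ -22873.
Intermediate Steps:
c = 94
f(A) = ⅛ (f(A) = 1/8 = ⅛)
v(y, T) = 289/64 (v(y, T) = (2 + ⅛)² = (17/8)² = 289/64)
v(-89/√(-5 - 45), c) - 1*22877 = 289/64 - 1*22877 = 289/64 - 22877 = -1463839/64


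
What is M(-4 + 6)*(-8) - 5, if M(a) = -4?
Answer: 27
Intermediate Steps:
M(-4 + 6)*(-8) - 5 = -4*(-8) - 5 = 32 - 5 = 27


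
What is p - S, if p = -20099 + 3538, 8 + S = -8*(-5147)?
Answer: -57729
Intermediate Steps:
S = 41168 (S = -8 - 8*(-5147) = -8 + 41176 = 41168)
p = -16561
p - S = -16561 - 1*41168 = -16561 - 41168 = -57729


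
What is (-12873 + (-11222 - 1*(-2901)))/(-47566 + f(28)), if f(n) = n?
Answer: 10597/23769 ≈ 0.44583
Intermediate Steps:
(-12873 + (-11222 - 1*(-2901)))/(-47566 + f(28)) = (-12873 + (-11222 - 1*(-2901)))/(-47566 + 28) = (-12873 + (-11222 + 2901))/(-47538) = (-12873 - 8321)*(-1/47538) = -21194*(-1/47538) = 10597/23769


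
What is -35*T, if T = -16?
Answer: 560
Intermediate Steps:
-35*T = -35*(-16) = 560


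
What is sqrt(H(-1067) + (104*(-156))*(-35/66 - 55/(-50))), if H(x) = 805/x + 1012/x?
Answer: I*sqrt(263118086715)/5335 ≈ 96.148*I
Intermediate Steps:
H(x) = 1817/x
sqrt(H(-1067) + (104*(-156))*(-35/66 - 55/(-50))) = sqrt(1817/(-1067) + (104*(-156))*(-35/66 - 55/(-50))) = sqrt(1817*(-1/1067) - 16224*(-35*1/66 - 55*(-1/50))) = sqrt(-1817/1067 - 16224*(-35/66 + 11/10)) = sqrt(-1817/1067 - 16224*94/165) = sqrt(-1817/1067 - 508352/55) = sqrt(-49319229/5335) = I*sqrt(263118086715)/5335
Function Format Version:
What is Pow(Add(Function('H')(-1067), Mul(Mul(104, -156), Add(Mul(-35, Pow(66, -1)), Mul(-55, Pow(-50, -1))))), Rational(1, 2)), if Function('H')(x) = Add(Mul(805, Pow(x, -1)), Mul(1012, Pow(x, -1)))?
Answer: Mul(Rational(1, 5335), I, Pow(263118086715, Rational(1, 2))) ≈ Mul(96.148, I)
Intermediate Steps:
Function('H')(x) = Mul(1817, Pow(x, -1))
Pow(Add(Function('H')(-1067), Mul(Mul(104, -156), Add(Mul(-35, Pow(66, -1)), Mul(-55, Pow(-50, -1))))), Rational(1, 2)) = Pow(Add(Mul(1817, Pow(-1067, -1)), Mul(Mul(104, -156), Add(Mul(-35, Pow(66, -1)), Mul(-55, Pow(-50, -1))))), Rational(1, 2)) = Pow(Add(Mul(1817, Rational(-1, 1067)), Mul(-16224, Add(Mul(-35, Rational(1, 66)), Mul(-55, Rational(-1, 50))))), Rational(1, 2)) = Pow(Add(Rational(-1817, 1067), Mul(-16224, Add(Rational(-35, 66), Rational(11, 10)))), Rational(1, 2)) = Pow(Add(Rational(-1817, 1067), Mul(-16224, Rational(94, 165))), Rational(1, 2)) = Pow(Add(Rational(-1817, 1067), Rational(-508352, 55)), Rational(1, 2)) = Pow(Rational(-49319229, 5335), Rational(1, 2)) = Mul(Rational(1, 5335), I, Pow(263118086715, Rational(1, 2)))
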